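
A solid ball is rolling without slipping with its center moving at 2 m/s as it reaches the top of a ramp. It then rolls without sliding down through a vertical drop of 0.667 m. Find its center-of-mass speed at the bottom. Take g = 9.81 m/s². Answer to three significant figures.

The moment of inertia is (2/5)MR², giving k ≡ I/(MR²) = 0.4.
The rolling condition ω = v/R makes the rotational term ½I(v/R)² = ½kMv², so KE_total = ½(1+k)Mv² = (7/10)Mv².
Energy conservation: (7/10)Mv₀² + Mgh = (7/10)Mv², so v² = v₀² + 2gh/(1+k).
v = √(2² + 2×9.81×0.667/1.4) = √13.35 ≈ 3.65 m/s.

v ≈ 3.65 m/s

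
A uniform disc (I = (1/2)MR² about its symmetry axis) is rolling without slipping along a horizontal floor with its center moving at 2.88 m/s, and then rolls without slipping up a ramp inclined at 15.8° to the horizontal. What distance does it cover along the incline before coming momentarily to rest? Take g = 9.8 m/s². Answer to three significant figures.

d ≈ 2.33 m

For this body I = (1/2)MR², i.e. k = I/(MR²) = 0.5.
The rolling condition ω = v/R makes the rotational term ½I(v/R)² = ½kMv², so KE_total = ½(1+k)Mv² = (3/4)Mv².
Setting this equal to Mgh gives the vertical rise h = (1+k)v₀²/(2g) = 1.5×2.88²/(2×9.8) = 0.6348 m.
The distance along the slope is d = h/sinθ = 0.6348/sin15.8° ≈ 2.33 m.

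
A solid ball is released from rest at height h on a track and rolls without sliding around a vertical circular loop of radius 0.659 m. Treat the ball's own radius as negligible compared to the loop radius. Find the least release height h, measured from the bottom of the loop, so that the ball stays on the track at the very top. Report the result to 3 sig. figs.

h_min ≈ 1.78 m

Here I = (2/5)MR², so the shape factor k = I/(MR²) = 0.4.
At the top of the loop, the minimum-contact condition is Mg = Mv_top²/r, so v_top² = gr.
With ω = v/R, the kinetic energy at speed v is ½(1+k)Mv² = (7/10)Mv².
Energy conservation from release (height h) to the top (height 2r): Mgh = Mg(2r) + (7/10)M·gr.
Thus h_min = 2r + (1+k)r/2 = r(2 + 1.4/2) = 0.659 × 2.7 ≈ 1.78 m.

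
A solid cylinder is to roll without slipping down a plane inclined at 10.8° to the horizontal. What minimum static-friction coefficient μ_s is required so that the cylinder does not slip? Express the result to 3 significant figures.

The moment of inertia is (1/2)MR², giving k ≡ I/(MR²) = 0.5.
Translational: Mg sinθ − f = Ma. Rotational about the CM: fR = Iα = kMRa, so f = kMa.
These give a = g sinθ/(1+k) and the required friction f = kMg sinθ/(1+k).
The normal force is N = Mg cosθ, so μ_min = f/N = k tanθ/(1+k).
μ_min = 0.5 × tan10.8° / 1.5 ≈ 0.0636.

μ_min ≈ 0.0636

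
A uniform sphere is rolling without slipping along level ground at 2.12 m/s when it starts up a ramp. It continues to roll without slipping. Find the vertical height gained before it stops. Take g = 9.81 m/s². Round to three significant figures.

h ≈ 0.321 m

For this body I = (2/5)MR², i.e. k = I/(MR²) = 0.4.
Since it rolls without slipping, ω = v/R and KE = ½Mv² + ½Iω² = ½(1+k)Mv² = (7/10)Mv².
At the top the kinetic energy is zero, so (7/10)Mv₀² = Mgh.
Thus h = (1+k)v₀²/(2g) = 1.4 × 2.12² / (2 × 9.81) ≈ 0.321 m.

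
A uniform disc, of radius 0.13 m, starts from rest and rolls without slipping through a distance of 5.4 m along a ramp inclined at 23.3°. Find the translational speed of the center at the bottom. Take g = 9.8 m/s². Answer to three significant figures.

The moment of inertia is (1/2)MR², giving k ≡ I/(MR²) = 0.5.
Since it rolls without slipping, ω = v/R and KE = ½Mv² + ½Iω² = ½(1+k)Mv² = (3/4)Mv².
The vertical drop is h = L sinθ = 5.4 × sin23.3° = 2.136 m.
Energy conservation: Mgh = (3/4)Mv², so v = √(2gh/(1+k)) = √(2 × 9.8 × 2.136 / 1.5) ≈ 5.28 m/s.

v ≈ 5.28 m/s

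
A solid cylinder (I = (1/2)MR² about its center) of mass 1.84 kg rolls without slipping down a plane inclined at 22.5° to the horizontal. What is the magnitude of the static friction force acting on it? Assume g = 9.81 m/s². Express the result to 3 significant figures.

The moment of inertia is (1/2)MR², giving k ≡ I/(MR²) = 0.5.
Along the incline Mg sinθ − f = Ma, and torque about the center fR = Iα = kMR²(a/R) gives f = kMa.
Combining, a = g sinθ/(1+k) and f = kMa = kMg sinθ/(1+k).
f = 0.5 × 1.84 × 9.81 × sin22.5° / 1.5 ≈ 2.30 N.

f ≈ 2.30 N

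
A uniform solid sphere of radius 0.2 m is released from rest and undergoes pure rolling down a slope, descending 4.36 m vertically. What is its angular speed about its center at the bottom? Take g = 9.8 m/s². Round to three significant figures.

Here I = (2/5)MR², so the shape factor k = I/(MR²) = 0.4.
Rolling without slipping gives ω = v/R, so the total kinetic energy is ½Mv² + ½Iω² = ½(1+k)Mv² = (7/10)Mv².
Energy conservation Mgh = ½(1+k)Mv² gives v = √(2gh/(1+k)) = √(2 × 9.8 × 4.36 / 1.4) = 7.813 m/s.
Then ω = v/R = 7.813 / 0.2 ≈ 39.1 rad/s.

ω ≈ 39.1 rad/s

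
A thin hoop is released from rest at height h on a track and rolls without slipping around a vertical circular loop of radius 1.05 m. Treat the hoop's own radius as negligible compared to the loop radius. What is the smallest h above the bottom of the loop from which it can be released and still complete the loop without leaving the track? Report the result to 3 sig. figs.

Here I = MR², so the shape factor k = I/(MR²) = 1.
At the top, contact is just lost when gravity alone supplies the centripetal force: Mg = Mv_top²/r, i.e. v_top² = gr.
With ω = v/R, the kinetic energy at speed v is ½(1+k)Mv² = Mv².
Energy conservation from release (height h) to the top (height 2r): Mgh = Mg(2r) + M·gr.
Thus h_min = 2r + (1+k)r/2 = r(2 + 2/2) = 1.05 × 3 ≈ 3.15 m.

h_min ≈ 3.15 m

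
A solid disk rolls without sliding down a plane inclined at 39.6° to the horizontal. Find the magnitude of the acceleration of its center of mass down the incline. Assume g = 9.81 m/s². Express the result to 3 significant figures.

a ≈ 4.17 m/s²

The moment of inertia is (1/2)MR², giving k ≡ I/(MR²) = 0.5.
Along the incline Mg sinθ − f = Ma, and torque about the center fR = Iα = kMR²(a/R) gives f = kMa.
Eliminating f: Mg sinθ = (1+k)Ma, so a = g sinθ/(1+k) = 9.81 × sin39.6° / 1.5 ≈ 4.17 m/s².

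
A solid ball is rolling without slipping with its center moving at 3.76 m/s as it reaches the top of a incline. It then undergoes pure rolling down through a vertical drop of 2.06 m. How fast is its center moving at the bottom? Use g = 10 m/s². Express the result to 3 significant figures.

With I = (2/5)MR², the ratio k = I/(MR²) is 0.4.
Pure rolling means v = ωR; then KE = ½Mv² + ½I(v/R)² = ½(1+k)Mv² = (7/10)Mv².
Energy conservation: (7/10)Mv₀² + Mgh = (7/10)Mv², so v² = v₀² + 2gh/(1+k).
v = √(3.76² + 2×10×2.06/1.4) = √43.57 ≈ 6.60 m/s.

v ≈ 6.60 m/s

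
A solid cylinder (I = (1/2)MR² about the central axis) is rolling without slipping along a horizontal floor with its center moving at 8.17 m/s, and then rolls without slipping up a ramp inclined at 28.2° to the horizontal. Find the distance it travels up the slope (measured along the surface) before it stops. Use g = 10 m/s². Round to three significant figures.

Here I = (1/2)MR², so the shape factor k = I/(MR²) = 0.5.
Pure rolling means v = ωR; then KE = ½Mv² + ½I(v/R)² = ½(1+k)Mv² = (3/4)Mv².
Setting this equal to Mgh gives the vertical rise h = (1+k)v₀²/(2g) = 1.5×8.17²/(2×10) = 5.006 m.
The distance along the slope is d = h/sinθ = 5.006/sin28.2° ≈ 10.6 m.

d ≈ 10.6 m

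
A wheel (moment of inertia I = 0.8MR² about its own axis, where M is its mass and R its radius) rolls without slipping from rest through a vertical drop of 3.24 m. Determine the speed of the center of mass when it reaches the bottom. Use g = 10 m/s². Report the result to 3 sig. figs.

v ≈ 6.00 m/s

The moment of inertia is 0.8MR², giving k ≡ I/(MR²) = 0.8.
Since it rolls without slipping, ω = v/R and KE = ½Mv² + ½Iω² = ½(1+k)Mv² = (9/10)Mv².
Setting Mgh = (9/10)Mv² gives v = √(2gh/(1+k)) = √(2·10·3.24/1.8) ≈ 6.00 m/s.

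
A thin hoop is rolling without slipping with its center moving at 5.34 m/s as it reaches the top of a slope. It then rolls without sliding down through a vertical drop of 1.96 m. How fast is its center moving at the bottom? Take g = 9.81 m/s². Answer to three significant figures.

With I = MR², the ratio k = I/(MR²) is 1.
Rolling without slipping gives ω = v/R, so the total kinetic energy is ½Mv² + ½Iω² = ½(1+k)Mv² = Mv².
Conserving energy between top and bottom: Mv² = Mv₀² + Mgh, hence v² = v₀² + 2gh/(1+k).
v = √(5.34² + 2×9.81×1.96/2) = √47.74 ≈ 6.91 m/s.

v ≈ 6.91 m/s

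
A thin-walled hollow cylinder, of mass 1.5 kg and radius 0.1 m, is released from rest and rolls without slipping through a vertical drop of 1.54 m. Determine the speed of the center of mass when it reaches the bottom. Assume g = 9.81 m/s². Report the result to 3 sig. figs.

v ≈ 3.89 m/s

For this body I = MR², i.e. k = I/(MR²) = 1.
Pure rolling means v = ωR; then KE = ½Mv² + ½I(v/R)² = ½(1+k)Mv² = Mv².
Setting Mgh = Mv² gives v = √(2gh/(1+k)) = √(2·9.81·1.54/2) ≈ 3.89 m/s.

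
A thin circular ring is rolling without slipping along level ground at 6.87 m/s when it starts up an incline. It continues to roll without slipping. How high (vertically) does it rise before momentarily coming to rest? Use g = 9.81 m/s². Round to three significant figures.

h ≈ 4.81 m

With I = MR², the ratio k = I/(MR²) is 1.
The rolling condition ω = v/R makes the rotational term ½I(v/R)² = ½kMv², so KE_total = ½(1+k)Mv² = Mv².
At the top the kinetic energy is zero, so Mv₀² = Mgh.
Thus h = (1+k)v₀²/(2g) = 2 × 6.87² / (2 × 9.81) ≈ 4.81 m.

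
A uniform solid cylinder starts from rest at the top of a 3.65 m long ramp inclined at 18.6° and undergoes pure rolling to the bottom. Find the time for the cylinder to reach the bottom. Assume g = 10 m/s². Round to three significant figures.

t ≈ 1.85 s

For this body I = (1/2)MR², i.e. k = I/(MR²) = 0.5.
Translational: Mg sinθ − f = Ma. Rotational about the CM: fR = Iα = kMRa, so f = kMa.
Hence a = g sinθ/(1+k) = 10×sin18.6°/1.5 = 2.126 m/s².
Starting from rest, L = ½at², so t = √(2L/a) = √(2×3.65/2.126) ≈ 1.85 s.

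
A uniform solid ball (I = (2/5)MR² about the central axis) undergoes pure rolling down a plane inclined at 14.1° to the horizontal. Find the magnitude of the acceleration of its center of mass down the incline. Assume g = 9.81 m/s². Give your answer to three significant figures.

With I = (2/5)MR², the ratio k = I/(MR²) is 0.4.
Translational: Mg sinθ − f = Ma. Rotational about the CM: fR = Iα = kMRa, so f = kMa.
Eliminating f: Mg sinθ = (1+k)Ma, so a = g sinθ/(1+k) = 9.81 × sin14.1° / 1.4 ≈ 1.71 m/s².

a ≈ 1.71 m/s²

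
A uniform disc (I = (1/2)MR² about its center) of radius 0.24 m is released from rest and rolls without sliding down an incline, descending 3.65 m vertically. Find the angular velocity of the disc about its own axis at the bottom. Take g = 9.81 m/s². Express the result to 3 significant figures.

ω ≈ 28.8 rad/s

With I = (1/2)MR², the ratio k = I/(MR²) is 0.5.
Since it rolls without slipping, ω = v/R and KE = ½Mv² + ½Iω² = ½(1+k)Mv² = (3/4)Mv².
Energy conservation Mgh = ½(1+k)Mv² gives v = √(2gh/(1+k)) = √(2 × 9.81 × 3.65 / 1.5) = 6.91 m/s.
The angular speed follows from ω = v/R = 6.91/0.24 ≈ 28.8 rad/s.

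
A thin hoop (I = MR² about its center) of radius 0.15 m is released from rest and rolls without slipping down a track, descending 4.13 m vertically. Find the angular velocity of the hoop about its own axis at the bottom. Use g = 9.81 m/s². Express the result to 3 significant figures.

ω ≈ 42.4 rad/s

The moment of inertia is MR², giving k ≡ I/(MR²) = 1.
Since it rolls without slipping, ω = v/R and KE = ½Mv² + ½Iω² = ½(1+k)Mv² = Mv².
Energy conservation Mgh = ½(1+k)Mv² gives v = √(2gh/(1+k)) = √(2 × 9.81 × 4.13 / 2) = 6.365 m/s.
The angular speed follows from ω = v/R = 6.365/0.15 ≈ 42.4 rad/s.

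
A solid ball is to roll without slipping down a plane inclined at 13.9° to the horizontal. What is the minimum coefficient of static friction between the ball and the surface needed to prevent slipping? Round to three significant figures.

With I = (2/5)MR², the ratio k = I/(MR²) is 0.4.
Along the incline Mg sinθ − f = Ma, and torque about the center fR = Iα = kMR²(a/R) gives f = kMa.
These give a = g sinθ/(1+k) and the required friction f = kMg sinθ/(1+k).
The normal force is N = Mg cosθ, so μ_min = f/N = k tanθ/(1+k).
μ_min = 0.4 × tan13.9° / 1.4 ≈ 0.0707.

μ_min ≈ 0.0707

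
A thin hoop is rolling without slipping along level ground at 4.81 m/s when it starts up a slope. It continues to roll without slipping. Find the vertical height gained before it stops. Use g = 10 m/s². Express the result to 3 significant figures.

With I = MR², the ratio k = I/(MR²) is 1.
Rolling without slipping gives ω = v/R, so the total kinetic energy is ½Mv² + ½Iω² = ½(1+k)Mv² = Mv².
All of this converts to potential energy at the highest point: Mv₀² = Mgh.
Thus h = (1+k)v₀²/(2g) = 2 × 4.81² / (2 × 10) ≈ 2.31 m.

h ≈ 2.31 m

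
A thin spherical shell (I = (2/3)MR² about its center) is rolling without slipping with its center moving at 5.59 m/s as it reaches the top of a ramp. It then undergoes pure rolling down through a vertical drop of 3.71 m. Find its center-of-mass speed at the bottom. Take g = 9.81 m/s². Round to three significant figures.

v ≈ 8.66 m/s

For this body I = (2/3)MR², i.e. k = I/(MR²) = 2/3.
Rolling without slipping gives ω = v/R, so the total kinetic energy is ½Mv² + ½Iω² = ½(1+k)Mv² = (5/6)Mv².
Energy conservation: (5/6)Mv₀² + Mgh = (5/6)Mv², so v² = v₀² + 2gh/(1+k).
v = √(5.59² + 2×9.81×3.71/1.667) = √74.92 ≈ 8.66 m/s.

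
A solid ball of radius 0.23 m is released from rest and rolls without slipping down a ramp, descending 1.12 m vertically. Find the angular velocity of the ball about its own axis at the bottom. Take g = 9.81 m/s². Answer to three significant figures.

With I = (2/5)MR², the ratio k = I/(MR²) is 0.4.
Since it rolls without slipping, ω = v/R and KE = ½Mv² + ½Iω² = ½(1+k)Mv² = (7/10)Mv².
Energy conservation Mgh = ½(1+k)Mv² gives v = √(2gh/(1+k)) = √(2 × 9.81 × 1.12 / 1.4) = 3.962 m/s.
The angular speed follows from ω = v/R = 3.962/0.23 ≈ 17.2 rad/s.

ω ≈ 17.2 rad/s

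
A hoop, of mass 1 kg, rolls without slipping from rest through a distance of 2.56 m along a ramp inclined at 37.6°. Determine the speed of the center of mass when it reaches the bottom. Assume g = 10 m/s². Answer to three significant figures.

v ≈ 3.95 m/s

For this body I = MR², i.e. k = I/(MR²) = 1.
Pure rolling means v = ωR; then KE = ½Mv² + ½I(v/R)² = ½(1+k)Mv² = Mv².
The vertical drop is h = L sinθ = 2.56 × sin37.6° = 1.562 m.
Energy conservation: Mgh = Mv², so v = √(2gh/(1+k)) = √(2 × 10 × 1.562 / 2) ≈ 3.95 m/s.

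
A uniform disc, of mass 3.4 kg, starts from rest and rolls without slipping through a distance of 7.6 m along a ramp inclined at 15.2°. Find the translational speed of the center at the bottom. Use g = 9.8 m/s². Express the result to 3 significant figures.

v ≈ 5.10 m/s

With I = (1/2)MR², the ratio k = I/(MR²) is 0.5.
Pure rolling means v = ωR; then KE = ½Mv² + ½I(v/R)² = ½(1+k)Mv² = (3/4)Mv².
The vertical drop is h = L sinθ = 7.6 × sin15.2° = 1.993 m.
Setting Mgh = (3/4)Mv² gives v = √(2gh/(1+k)) = √(2·9.8·1.993/1.5) ≈ 5.10 m/s.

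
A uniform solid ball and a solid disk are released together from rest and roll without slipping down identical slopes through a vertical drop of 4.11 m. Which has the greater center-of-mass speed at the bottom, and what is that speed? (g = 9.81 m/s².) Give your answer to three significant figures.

For rolling without slipping, Mgh = ½(1+k)Mv² where k = I/(MR²), so v = √(2gh/(1+k)).
Uniform solid ball: k = 0.4, giving v = √(2×9.81×4.11/1.4) = 7.589 m/s.
Solid disk: k = 0.5, giving v = √(2×9.81×4.11/1.5) = 7.332 m/s.
The smaller k wins: the uniform solid ball, at ≈ 7.59 m/s.

the uniform solid ball, at v ≈ 7.59 m/s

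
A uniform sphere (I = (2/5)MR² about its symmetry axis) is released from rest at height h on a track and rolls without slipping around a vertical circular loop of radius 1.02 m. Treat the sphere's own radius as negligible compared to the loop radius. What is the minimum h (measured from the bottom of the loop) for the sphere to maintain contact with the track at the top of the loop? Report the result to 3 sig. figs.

The moment of inertia is (2/5)MR², giving k ≡ I/(MR²) = 0.4.
At the top, contact is just lost when gravity alone supplies the centripetal force: Mg = Mv_top²/r, i.e. v_top² = gr.
With ω = v/R, the kinetic energy at speed v is ½(1+k)Mv² = (7/10)Mv².
Energy conservation from release (height h) to the top (height 2r): Mgh = Mg(2r) + (7/10)M·gr.
Thus h_min = 2r + (1+k)r/2 = r(2 + 1.4/2) = 1.02 × 2.7 ≈ 2.75 m.

h_min ≈ 2.75 m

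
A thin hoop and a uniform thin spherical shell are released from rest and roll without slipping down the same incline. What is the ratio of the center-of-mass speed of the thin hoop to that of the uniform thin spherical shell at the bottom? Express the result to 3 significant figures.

Each satisfies Mgh = ½(1+k)Mv² with k = I/(MR²), so v ∝ 1/√(1+k).
For the thin hoop k = 1; for the uniform thin spherical shell k = 2/3.
v₁/v₂ = √((1+k₂)/(1+k₁)) = √(1.667/2) ≈ 0.913.

v_ratio ≈ 0.913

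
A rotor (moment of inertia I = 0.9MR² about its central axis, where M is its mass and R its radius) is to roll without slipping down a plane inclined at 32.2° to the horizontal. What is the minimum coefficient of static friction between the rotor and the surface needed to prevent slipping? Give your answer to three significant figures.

Here I = 0.9MR², so the shape factor k = I/(MR²) = 0.9.
Translational: Mg sinθ − f = Ma. Rotational about the CM: fR = Iα = kMRa, so f = kMa.
These give a = g sinθ/(1+k) and the required friction f = kMg sinθ/(1+k).
With N = Mg cosθ, the no-slip condition f ≤ μN gives μ_min = f/N = k tanθ/(1+k).
μ_min = 0.9 × tan32.2° / 1.9 ≈ 0.298.

μ_min ≈ 0.298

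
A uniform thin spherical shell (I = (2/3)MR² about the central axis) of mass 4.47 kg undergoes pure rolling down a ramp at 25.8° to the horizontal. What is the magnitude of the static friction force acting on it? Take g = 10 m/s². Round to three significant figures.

f ≈ 7.78 N

The moment of inertia is (2/3)MR², giving k ≡ I/(MR²) = 2/3.
Translational: Mg sinθ − f = Ma. Rotational about the CM: fR = Iα = kMRa, so f = kMa.
Combining, a = g sinθ/(1+k) and f = kMa = kMg sinθ/(1+k).
f = (2/3) × 4.47 × 10 × sin25.8° / 1.667 ≈ 7.78 N.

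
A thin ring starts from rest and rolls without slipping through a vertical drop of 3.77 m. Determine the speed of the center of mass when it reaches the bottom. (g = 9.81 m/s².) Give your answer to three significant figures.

With I = MR², the ratio k = I/(MR²) is 1.
Since it rolls without slipping, ω = v/R and KE = ½Mv² + ½Iω² = ½(1+k)Mv² = Mv².
Energy conservation: Mgh = Mv², so v = √(2gh/(1+k)) = √(2 × 9.81 × 3.77 / 2) ≈ 6.08 m/s.

v ≈ 6.08 m/s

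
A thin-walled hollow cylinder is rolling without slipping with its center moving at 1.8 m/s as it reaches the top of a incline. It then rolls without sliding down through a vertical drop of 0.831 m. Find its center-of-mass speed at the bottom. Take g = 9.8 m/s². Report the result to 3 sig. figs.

For this body I = MR², i.e. k = I/(MR²) = 1.
The rolling condition ω = v/R makes the rotational term ½I(v/R)² = ½kMv², so KE_total = ½(1+k)Mv² = Mv².
Conserving energy between top and bottom: Mv² = Mv₀² + Mgh, hence v² = v₀² + 2gh/(1+k).
v = √(1.8² + 2×9.8×0.831/2) = √11.38 ≈ 3.37 m/s.

v ≈ 3.37 m/s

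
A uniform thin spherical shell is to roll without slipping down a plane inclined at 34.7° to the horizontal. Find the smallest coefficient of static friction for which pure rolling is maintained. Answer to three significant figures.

μ_min ≈ 0.277

The moment of inertia is (2/3)MR², giving k ≡ I/(MR²) = 2/3.
Along the incline Mg sinθ − f = Ma, and torque about the center fR = Iα = kMR²(a/R) gives f = kMa.
These give a = g sinθ/(1+k) and the required friction f = kMg sinθ/(1+k).
The normal force is N = Mg cosθ, so μ_min = f/N = k tanθ/(1+k).
μ_min = (2/3) × tan34.7° / 1.667 ≈ 0.277.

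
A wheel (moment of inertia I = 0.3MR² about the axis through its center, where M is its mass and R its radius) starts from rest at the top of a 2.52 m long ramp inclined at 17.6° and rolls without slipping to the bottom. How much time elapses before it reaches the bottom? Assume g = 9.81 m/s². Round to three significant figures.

t ≈ 1.49 s

For this body I = 0.3MR², i.e. k = I/(MR²) = 0.3.
Newton's second law down the slope: Mg sinθ − f = Ma. The torque equation fR = Iα (with α = a/R) gives f = kMa.
Hence a = g sinθ/(1+k) = 9.81×sin17.6°/1.3 = 2.282 m/s².
With constant a from rest, t = √(2L/a) = √(2·2.52/2.282) ≈ 1.49 s.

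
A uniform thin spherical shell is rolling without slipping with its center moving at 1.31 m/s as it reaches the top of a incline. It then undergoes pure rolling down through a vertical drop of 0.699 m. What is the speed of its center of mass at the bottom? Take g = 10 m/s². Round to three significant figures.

v ≈ 3.18 m/s

For this body I = (2/3)MR², i.e. k = I/(MR²) = 2/3.
Rolling without slipping gives ω = v/R, so the total kinetic energy is ½Mv² + ½Iω² = ½(1+k)Mv² = (5/6)Mv².
Conserving energy between top and bottom: (5/6)Mv² = (5/6)Mv₀² + Mgh, hence v² = v₀² + 2gh/(1+k).
v = √(1.31² + 2×10×0.699/1.667) = √10.1 ≈ 3.18 m/s.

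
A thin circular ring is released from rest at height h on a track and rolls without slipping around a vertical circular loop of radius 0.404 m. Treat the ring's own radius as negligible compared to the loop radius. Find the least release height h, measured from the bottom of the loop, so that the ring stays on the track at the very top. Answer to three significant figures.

For this body I = MR², i.e. k = I/(MR²) = 1.
At the top, contact is just lost when gravity alone supplies the centripetal force: Mg = Mv_top²/r, i.e. v_top² = gr.
With ω = v/R, the kinetic energy at speed v is ½(1+k)Mv² = Mv².
Energy conservation from release (height h) to the top (height 2r): Mgh = Mg(2r) + M·gr.
Thus h_min = 2r + (1+k)r/2 = r(2 + 2/2) = 0.404 × 3 ≈ 1.21 m.

h_min ≈ 1.21 m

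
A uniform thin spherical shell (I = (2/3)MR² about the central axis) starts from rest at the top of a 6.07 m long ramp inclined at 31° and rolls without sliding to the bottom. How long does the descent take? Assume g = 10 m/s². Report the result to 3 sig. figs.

t ≈ 1.98 s

With I = (2/3)MR², the ratio k = I/(MR²) is 2/3.
Translational: Mg sinθ − f = Ma. Rotational about the CM: fR = Iα = kMRa, so f = kMa.
Hence a = g sinθ/(1+k) = 10×sin31°/1.667 = 3.09 m/s².
With constant a from rest, t = √(2L/a) = √(2·6.07/3.09) ≈ 1.98 s.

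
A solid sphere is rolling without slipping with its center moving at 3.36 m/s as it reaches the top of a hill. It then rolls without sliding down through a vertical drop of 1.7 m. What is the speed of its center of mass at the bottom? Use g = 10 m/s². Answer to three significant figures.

v ≈ 5.96 m/s

The moment of inertia is (2/5)MR², giving k ≡ I/(MR²) = 0.4.
Since it rolls without slipping, ω = v/R and KE = ½Mv² + ½Iω² = ½(1+k)Mv² = (7/10)Mv².
Conserving energy between top and bottom: (7/10)Mv² = (7/10)Mv₀² + Mgh, hence v² = v₀² + 2gh/(1+k).
v = √(3.36² + 2×10×1.7/1.4) = √35.58 ≈ 5.96 m/s.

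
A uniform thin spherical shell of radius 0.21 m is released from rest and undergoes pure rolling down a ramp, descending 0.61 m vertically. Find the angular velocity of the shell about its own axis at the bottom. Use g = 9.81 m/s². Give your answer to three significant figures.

The moment of inertia is (2/3)MR², giving k ≡ I/(MR²) = 2/3.
The rolling condition ω = v/R makes the rotational term ½I(v/R)² = ½kMv², so KE_total = ½(1+k)Mv² = (5/6)Mv².
Energy conservation Mgh = ½(1+k)Mv² gives v = √(2gh/(1+k)) = √(2 × 9.81 × 0.61 / 1.667) = 2.68 m/s.
The angular speed follows from ω = v/R = 2.68/0.21 ≈ 12.8 rad/s.

ω ≈ 12.8 rad/s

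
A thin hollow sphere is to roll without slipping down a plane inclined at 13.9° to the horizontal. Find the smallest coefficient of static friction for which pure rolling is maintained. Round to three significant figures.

μ_min ≈ 0.0990

Here I = (2/3)MR², so the shape factor k = I/(MR²) = 2/3.
Along the incline Mg sinθ − f = Ma, and torque about the center fR = Iα = kMR²(a/R) gives f = kMa.
These give a = g sinθ/(1+k) and the required friction f = kMg sinθ/(1+k).
With N = Mg cosθ, the no-slip condition f ≤ μN gives μ_min = f/N = k tanθ/(1+k).
μ_min = (2/3) × tan13.9° / 1.667 ≈ 0.0990.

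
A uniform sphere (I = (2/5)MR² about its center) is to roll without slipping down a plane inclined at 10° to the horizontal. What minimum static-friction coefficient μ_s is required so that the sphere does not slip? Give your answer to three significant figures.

With I = (2/5)MR², the ratio k = I/(MR²) is 0.4.
Newton's second law down the slope: Mg sinθ − f = Ma. The torque equation fR = Iα (with α = a/R) gives f = kMa.
These give a = g sinθ/(1+k) and the required friction f = kMg sinθ/(1+k).
The normal force is N = Mg cosθ, so μ_min = f/N = k tanθ/(1+k).
μ_min = 0.4 × tan10° / 1.4 ≈ 0.0504.

μ_min ≈ 0.0504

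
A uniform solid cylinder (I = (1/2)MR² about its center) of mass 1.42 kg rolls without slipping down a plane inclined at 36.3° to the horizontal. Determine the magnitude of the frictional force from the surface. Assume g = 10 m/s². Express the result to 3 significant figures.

f ≈ 2.80 N

For this body I = (1/2)MR², i.e. k = I/(MR²) = 0.5.
Newton's second law down the slope: Mg sinθ − f = Ma. The torque equation fR = Iα (with α = a/R) gives f = kMa.
Combining, a = g sinθ/(1+k) and f = kMa = kMg sinθ/(1+k).
f = 0.5 × 1.42 × 10 × sin36.3° / 1.5 ≈ 2.80 N.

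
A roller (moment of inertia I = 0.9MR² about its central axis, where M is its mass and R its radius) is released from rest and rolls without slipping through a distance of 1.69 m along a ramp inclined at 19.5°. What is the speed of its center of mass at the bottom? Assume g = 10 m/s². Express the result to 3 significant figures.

Here I = 0.9MR², so the shape factor k = I/(MR²) = 0.9.
Pure rolling means v = ωR; then KE = ½Mv² + ½I(v/R)² = ½(1+k)Mv² = (19/20)Mv².
The vertical drop is h = L sinθ = 1.69 × sin19.5° = 0.5641 m.
Energy conservation: Mgh = (19/20)Mv², so v = √(2gh/(1+k)) = √(2 × 10 × 0.5641 / 1.9) ≈ 2.44 m/s.

v ≈ 2.44 m/s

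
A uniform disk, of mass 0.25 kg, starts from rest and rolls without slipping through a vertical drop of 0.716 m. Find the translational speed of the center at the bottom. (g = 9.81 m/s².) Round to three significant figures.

Here I = (1/2)MR², so the shape factor k = I/(MR²) = 0.5.
Since it rolls without slipping, ω = v/R and KE = ½Mv² + ½Iω² = ½(1+k)Mv² = (3/4)Mv².
Setting Mgh = (3/4)Mv² gives v = √(2gh/(1+k)) = √(2·9.81·0.716/1.5) ≈ 3.06 m/s.

v ≈ 3.06 m/s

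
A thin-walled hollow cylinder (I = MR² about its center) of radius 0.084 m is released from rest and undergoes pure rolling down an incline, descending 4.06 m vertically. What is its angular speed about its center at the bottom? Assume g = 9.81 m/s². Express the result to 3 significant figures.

ω ≈ 75.1 rad/s

The moment of inertia is MR², giving k ≡ I/(MR²) = 1.
Pure rolling means v = ωR; then KE = ½Mv² + ½I(v/R)² = ½(1+k)Mv² = Mv².
Energy conservation Mgh = ½(1+k)Mv² gives v = √(2gh/(1+k)) = √(2 × 9.81 × 4.06 / 2) = 6.311 m/s.
The angular speed follows from ω = v/R = 6.311/0.084 ≈ 75.1 rad/s.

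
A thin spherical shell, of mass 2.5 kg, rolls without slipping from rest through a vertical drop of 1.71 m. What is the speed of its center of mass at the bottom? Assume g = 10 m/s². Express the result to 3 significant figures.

v ≈ 4.53 m/s

For this body I = (2/3)MR², i.e. k = I/(MR²) = 2/3.
Pure rolling means v = ωR; then KE = ½Mv² + ½I(v/R)² = ½(1+k)Mv² = (5/6)Mv².
Energy conservation: Mgh = (5/6)Mv², so v = √(2gh/(1+k)) = √(2 × 10 × 1.71 / 1.667) ≈ 4.53 m/s.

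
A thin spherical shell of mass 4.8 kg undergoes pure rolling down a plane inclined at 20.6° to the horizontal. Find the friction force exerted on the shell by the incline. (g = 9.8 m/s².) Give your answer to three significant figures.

f ≈ 6.62 N

Here I = (2/3)MR², so the shape factor k = I/(MR²) = 2/3.
Newton's second law down the slope: Mg sinθ − f = Ma. The torque equation fR = Iα (with α = a/R) gives f = kMa.
Combining, a = g sinθ/(1+k) and f = kMa = kMg sinθ/(1+k).
f = (2/3) × 4.8 × 9.8 × sin20.6° / 1.667 ≈ 6.62 N.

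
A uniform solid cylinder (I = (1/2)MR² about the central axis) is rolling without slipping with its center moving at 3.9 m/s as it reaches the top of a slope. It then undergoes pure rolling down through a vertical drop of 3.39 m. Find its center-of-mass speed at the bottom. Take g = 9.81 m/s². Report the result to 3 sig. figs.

v ≈ 7.72 m/s

The moment of inertia is (1/2)MR², giving k ≡ I/(MR²) = 0.5.
The rolling condition ω = v/R makes the rotational term ½I(v/R)² = ½kMv², so KE_total = ½(1+k)Mv² = (3/4)Mv².
Conserving energy between top and bottom: (3/4)Mv² = (3/4)Mv₀² + Mgh, hence v² = v₀² + 2gh/(1+k).
v = √(3.9² + 2×9.81×3.39/1.5) = √59.55 ≈ 7.72 m/s.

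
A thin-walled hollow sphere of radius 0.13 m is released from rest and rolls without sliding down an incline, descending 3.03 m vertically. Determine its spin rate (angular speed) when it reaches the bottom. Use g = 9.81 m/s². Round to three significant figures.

Here I = (2/3)MR², so the shape factor k = I/(MR²) = 2/3.
The rolling condition ω = v/R makes the rotational term ½I(v/R)² = ½kMv², so KE_total = ½(1+k)Mv² = (5/6)Mv².
Energy conservation Mgh = ½(1+k)Mv² gives v = √(2gh/(1+k)) = √(2 × 9.81 × 3.03 / 1.667) = 5.972 m/s.
The angular speed follows from ω = v/R = 5.972/0.13 ≈ 45.9 rad/s.

ω ≈ 45.9 rad/s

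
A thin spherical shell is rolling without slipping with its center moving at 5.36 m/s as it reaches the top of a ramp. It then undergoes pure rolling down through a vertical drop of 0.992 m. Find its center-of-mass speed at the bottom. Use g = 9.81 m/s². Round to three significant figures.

With I = (2/3)MR², the ratio k = I/(MR²) is 2/3.
Rolling without slipping gives ω = v/R, so the total kinetic energy is ½Mv² + ½Iω² = ½(1+k)Mv² = (5/6)Mv².
Conserving energy between top and bottom: (5/6)Mv² = (5/6)Mv₀² + Mgh, hence v² = v₀² + 2gh/(1+k).
v = √(5.36² + 2×9.81×0.992/1.667) = √40.41 ≈ 6.36 m/s.

v ≈ 6.36 m/s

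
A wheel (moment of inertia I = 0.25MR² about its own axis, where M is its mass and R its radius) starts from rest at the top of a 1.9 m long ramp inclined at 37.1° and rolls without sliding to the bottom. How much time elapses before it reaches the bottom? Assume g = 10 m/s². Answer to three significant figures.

t ≈ 0.887 s

With I = 0.25MR², the ratio k = I/(MR²) is 0.25.
Translational: Mg sinθ − f = Ma. Rotational about the CM: fR = Iα = kMRa, so f = kMa.
Hence a = g sinθ/(1+k) = 10×sin37.1°/1.25 = 4.826 m/s².
Starting from rest, L = ½at², so t = √(2L/a) = √(2×1.9/4.826) ≈ 0.887 s.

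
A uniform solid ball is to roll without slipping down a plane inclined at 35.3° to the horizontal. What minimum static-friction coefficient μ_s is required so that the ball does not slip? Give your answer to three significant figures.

Here I = (2/5)MR², so the shape factor k = I/(MR²) = 0.4.
Along the incline Mg sinθ − f = Ma, and torque about the center fR = Iα = kMR²(a/R) gives f = kMa.
These give a = g sinθ/(1+k) and the required friction f = kMg sinθ/(1+k).
With N = Mg cosθ, the no-slip condition f ≤ μN gives μ_min = f/N = k tanθ/(1+k).
μ_min = 0.4 × tan35.3° / 1.4 ≈ 0.202.

μ_min ≈ 0.202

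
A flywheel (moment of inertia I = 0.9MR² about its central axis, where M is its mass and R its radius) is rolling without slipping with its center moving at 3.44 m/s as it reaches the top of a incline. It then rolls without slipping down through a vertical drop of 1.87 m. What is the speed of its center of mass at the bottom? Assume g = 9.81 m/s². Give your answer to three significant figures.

With I = 0.9MR², the ratio k = I/(MR²) is 0.9.
Since it rolls without slipping, ω = v/R and KE = ½Mv² + ½Iω² = ½(1+k)Mv² = (19/20)Mv².
Conserving energy between top and bottom: (19/20)Mv² = (19/20)Mv₀² + Mgh, hence v² = v₀² + 2gh/(1+k).
v = √(3.44² + 2×9.81×1.87/1.9) = √31.14 ≈ 5.58 m/s.

v ≈ 5.58 m/s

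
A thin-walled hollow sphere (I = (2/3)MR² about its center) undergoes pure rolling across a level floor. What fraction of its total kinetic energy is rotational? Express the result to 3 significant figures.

fraction ≈ 0.400

The moment of inertia is (2/3)MR², giving k ≡ I/(MR²) = 2/3.
With ω = v/R, KE_trans = ½Mv² and KE_rot = ½Iω² = ½kMv², so KE_total = ½(1+k)Mv².
The rotational fraction is therefore k/(1+k) = (2/3)/1.667 ≈ 0.400.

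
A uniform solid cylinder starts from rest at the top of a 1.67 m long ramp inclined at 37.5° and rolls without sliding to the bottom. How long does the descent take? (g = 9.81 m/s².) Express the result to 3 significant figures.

For this body I = (1/2)MR², i.e. k = I/(MR²) = 0.5.
Newton's second law down the slope: Mg sinθ − f = Ma. The torque equation fR = Iα (with α = a/R) gives f = kMa.
Hence a = g sinθ/(1+k) = 9.81×sin37.5°/1.5 = 3.981 m/s².
Starting from rest, L = ½at², so t = √(2L/a) = √(2×1.67/3.981) ≈ 0.916 s.

t ≈ 0.916 s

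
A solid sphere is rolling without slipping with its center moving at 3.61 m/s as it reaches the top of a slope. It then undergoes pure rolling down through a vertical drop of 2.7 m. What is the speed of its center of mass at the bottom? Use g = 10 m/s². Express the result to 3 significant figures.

The moment of inertia is (2/5)MR², giving k ≡ I/(MR²) = 0.4.
Pure rolling means v = ωR; then KE = ½Mv² + ½I(v/R)² = ½(1+k)Mv² = (7/10)Mv².
Conserving energy between top and bottom: (7/10)Mv² = (7/10)Mv₀² + Mgh, hence v² = v₀² + 2gh/(1+k).
v = √(3.61² + 2×10×2.7/1.4) = √51.6 ≈ 7.18 m/s.

v ≈ 7.18 m/s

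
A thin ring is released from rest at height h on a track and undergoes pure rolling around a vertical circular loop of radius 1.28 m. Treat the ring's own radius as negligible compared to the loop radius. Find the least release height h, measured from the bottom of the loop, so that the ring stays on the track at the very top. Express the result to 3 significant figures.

The moment of inertia is MR², giving k ≡ I/(MR²) = 1.
At the top, contact is just lost when gravity alone supplies the centripetal force: Mg = Mv_top²/r, i.e. v_top² = gr.
With ω = v/R, the kinetic energy at speed v is ½(1+k)Mv² = Mv².
Energy conservation from release (height h) to the top (height 2r): Mgh = Mg(2r) + M·gr.
Thus h_min = 2r + (1+k)r/2 = r(2 + 2/2) = 1.28 × 3 ≈ 3.84 m.

h_min ≈ 3.84 m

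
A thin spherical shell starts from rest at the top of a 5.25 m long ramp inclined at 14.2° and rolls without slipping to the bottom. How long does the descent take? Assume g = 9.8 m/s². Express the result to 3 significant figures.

For this body I = (2/3)MR², i.e. k = I/(MR²) = 2/3.
Translational: Mg sinθ − f = Ma. Rotational about the CM: fR = Iα = kMRa, so f = kMa.
Hence a = g sinθ/(1+k) = 9.8×sin14.2°/1.667 = 1.442 m/s².
Starting from rest, L = ½at², so t = √(2L/a) = √(2×5.25/1.442) ≈ 2.70 s.

t ≈ 2.70 s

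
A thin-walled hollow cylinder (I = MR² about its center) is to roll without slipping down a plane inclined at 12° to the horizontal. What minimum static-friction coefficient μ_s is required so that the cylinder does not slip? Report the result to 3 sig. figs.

μ_min ≈ 0.106

Here I = MR², so the shape factor k = I/(MR²) = 1.
Newton's second law down the slope: Mg sinθ − f = Ma. The torque equation fR = Iα (with α = a/R) gives f = kMa.
These give a = g sinθ/(1+k) and the required friction f = kMg sinθ/(1+k).
The normal force is N = Mg cosθ, so μ_min = f/N = k tanθ/(1+k).
μ_min = 1 × tan12° / 2 ≈ 0.106.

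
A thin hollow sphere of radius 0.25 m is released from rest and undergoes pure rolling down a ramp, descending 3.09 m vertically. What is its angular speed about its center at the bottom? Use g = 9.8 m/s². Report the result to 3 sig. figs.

ω ≈ 24.1 rad/s

Here I = (2/3)MR², so the shape factor k = I/(MR²) = 2/3.
Since it rolls without slipping, ω = v/R and KE = ½Mv² + ½Iω² = ½(1+k)Mv² = (5/6)Mv².
Energy conservation Mgh = ½(1+k)Mv² gives v = √(2gh/(1+k)) = √(2 × 9.8 × 3.09 / 1.667) = 6.028 m/s.
Then ω = v/R = 6.028 / 0.25 ≈ 24.1 rad/s.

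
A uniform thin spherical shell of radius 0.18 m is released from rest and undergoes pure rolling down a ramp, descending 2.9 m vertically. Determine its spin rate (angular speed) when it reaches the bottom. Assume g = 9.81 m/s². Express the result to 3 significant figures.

Here I = (2/3)MR², so the shape factor k = I/(MR²) = 2/3.
Since it rolls without slipping, ω = v/R and KE = ½Mv² + ½Iω² = ½(1+k)Mv² = (5/6)Mv².
Energy conservation Mgh = ½(1+k)Mv² gives v = √(2gh/(1+k)) = √(2 × 9.81 × 2.9 / 1.667) = 5.843 m/s.
Then ω = v/R = 5.843 / 0.18 ≈ 32.5 rad/s.

ω ≈ 32.5 rad/s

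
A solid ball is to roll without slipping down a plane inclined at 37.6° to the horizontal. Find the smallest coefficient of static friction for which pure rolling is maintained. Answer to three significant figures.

For this body I = (2/5)MR², i.e. k = I/(MR²) = 0.4.
Along the incline Mg sinθ − f = Ma, and torque about the center fR = Iα = kMR²(a/R) gives f = kMa.
These give a = g sinθ/(1+k) and the required friction f = kMg sinθ/(1+k).
The normal force is N = Mg cosθ, so μ_min = f/N = k tanθ/(1+k).
μ_min = 0.4 × tan37.6° / 1.4 ≈ 0.220.

μ_min ≈ 0.220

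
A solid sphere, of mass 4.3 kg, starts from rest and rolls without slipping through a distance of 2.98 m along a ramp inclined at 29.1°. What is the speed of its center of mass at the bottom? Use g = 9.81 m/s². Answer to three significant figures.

v ≈ 4.51 m/s

Here I = (2/5)MR², so the shape factor k = I/(MR²) = 0.4.
The rolling condition ω = v/R makes the rotational term ½I(v/R)² = ½kMv², so KE_total = ½(1+k)Mv² = (7/10)Mv².
The vertical drop is h = L sinθ = 2.98 × sin29.1° = 1.449 m.
Setting Mgh = (7/10)Mv² gives v = √(2gh/(1+k)) = √(2·9.81·1.449/1.4) ≈ 4.51 m/s.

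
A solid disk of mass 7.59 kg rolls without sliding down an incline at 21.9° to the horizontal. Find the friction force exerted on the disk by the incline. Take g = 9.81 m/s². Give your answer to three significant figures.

For this body I = (1/2)MR², i.e. k = I/(MR²) = 0.5.
Newton's second law down the slope: Mg sinθ − f = Ma. The torque equation fR = Iα (with α = a/R) gives f = kMa.
Combining, a = g sinθ/(1+k) and f = kMa = kMg sinθ/(1+k).
f = 0.5 × 7.59 × 9.81 × sin21.9° / 1.5 ≈ 9.26 N.

f ≈ 9.26 N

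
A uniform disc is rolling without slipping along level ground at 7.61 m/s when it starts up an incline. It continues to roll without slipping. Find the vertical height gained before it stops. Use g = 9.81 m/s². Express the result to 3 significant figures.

With I = (1/2)MR², the ratio k = I/(MR²) is 0.5.
Since it rolls without slipping, ω = v/R and KE = ½Mv² + ½Iω² = ½(1+k)Mv² = (3/4)Mv².
All of this converts to potential energy at the highest point: (3/4)Mv₀² = Mgh.
Thus h = (1+k)v₀²/(2g) = 1.5 × 7.61² / (2 × 9.81) ≈ 4.43 m.

h ≈ 4.43 m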